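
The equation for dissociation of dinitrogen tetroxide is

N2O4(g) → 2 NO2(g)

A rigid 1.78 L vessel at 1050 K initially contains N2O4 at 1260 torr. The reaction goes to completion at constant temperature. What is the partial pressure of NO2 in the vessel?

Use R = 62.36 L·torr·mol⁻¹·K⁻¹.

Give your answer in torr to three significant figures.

2520 torr

n(N2O4)₀ = PV/RT = (1260 × 1.78) / (62.36 × 1050) = 0.03425 mol
n(NO2) = (2/1) × 0.03425 = 0.06850 mol
P(NO2) = nRT/V = 0.06850 × 62.36 × 1050 / 1.78 = 2520 torr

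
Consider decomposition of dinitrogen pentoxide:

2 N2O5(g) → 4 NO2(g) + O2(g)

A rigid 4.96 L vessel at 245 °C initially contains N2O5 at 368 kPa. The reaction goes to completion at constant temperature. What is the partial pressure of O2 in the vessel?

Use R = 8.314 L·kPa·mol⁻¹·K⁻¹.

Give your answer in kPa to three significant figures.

184 kPa

n(N2O5)₀ = PV/RT = (368 × 4.96) / (8.314 × 518.15) = 0.4237 mol
n(O2) = (1/2) × 0.4237 = 0.2119 mol
P(O2) = nRT/V = 0.2119 × 8.314 × 518.15 / 4.96 = 184.0 kPa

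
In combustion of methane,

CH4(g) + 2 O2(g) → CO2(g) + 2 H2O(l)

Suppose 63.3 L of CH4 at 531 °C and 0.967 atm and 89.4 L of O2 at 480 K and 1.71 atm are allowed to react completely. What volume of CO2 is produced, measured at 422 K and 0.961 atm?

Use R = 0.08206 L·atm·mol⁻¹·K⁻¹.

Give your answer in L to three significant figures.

n(CH4) = PV/RT = (0.967 × 63.3) / (0.08206 × 804.15) = 0.9276 mol
n(O2) = PV/RT = (1.71 × 89.4) / (0.08206 × 480) = 3.881 mol
For 0.9276 mol CH4, stoichiometry requires (2/1) × 0.9276 = 1.855 mol O2; 3.881 mol is available, so CH4 is limiting.
n(CO2) = (1/1) × 0.9276 = 0.9276 mol
V(CO2) = nRT/P = 0.9276 × 0.08206 × 422 / 0.961 = 33.43 L

33.4 L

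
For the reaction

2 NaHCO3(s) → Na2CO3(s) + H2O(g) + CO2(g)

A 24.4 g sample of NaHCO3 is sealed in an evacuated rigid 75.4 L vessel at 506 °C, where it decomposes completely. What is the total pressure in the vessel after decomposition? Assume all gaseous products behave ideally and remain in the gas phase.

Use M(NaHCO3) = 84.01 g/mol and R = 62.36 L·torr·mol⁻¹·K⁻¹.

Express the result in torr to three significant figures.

187 torr

n(NaHCO3) = 24.4 / 84.01 = 0.2904 mol
n(gas produced) = (2/2) × 0.2904 = 0.2904 mol
P = nRT/V = 0.2904 × 62.36 × 779.15 / 75.4 = 187.1 torr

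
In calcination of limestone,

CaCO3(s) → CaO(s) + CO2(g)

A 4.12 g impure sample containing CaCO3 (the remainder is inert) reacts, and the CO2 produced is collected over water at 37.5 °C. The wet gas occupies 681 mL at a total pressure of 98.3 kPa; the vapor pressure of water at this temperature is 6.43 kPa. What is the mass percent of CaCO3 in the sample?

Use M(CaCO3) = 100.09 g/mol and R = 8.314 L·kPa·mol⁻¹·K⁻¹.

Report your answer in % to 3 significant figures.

58.8 %

P(CO2) = 98.3 − 6.43 = 91.87 kPa
n(CO2) = PV/RT = (91.87 × 0.6810) / (8.314 × 310.65) = 0.02422 mol
n(CaCO3) = (1/1) × 0.02422 = 0.02422 mol
m(CaCO3) = 0.02422 × 100.09 = 2.424 g
%CaCO3 = 2.424 / 4.12 × 100 = 58.83%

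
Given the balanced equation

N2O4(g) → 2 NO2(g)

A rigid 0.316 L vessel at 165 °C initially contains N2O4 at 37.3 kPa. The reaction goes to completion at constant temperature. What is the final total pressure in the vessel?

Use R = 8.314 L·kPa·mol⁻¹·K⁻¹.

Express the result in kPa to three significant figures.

74.6 kPa

Since T and V are fixed, P_final/P_initial = n_final/n_initial = 2/1.
P_final = (2/1) × 37.3 = 74.60 kPa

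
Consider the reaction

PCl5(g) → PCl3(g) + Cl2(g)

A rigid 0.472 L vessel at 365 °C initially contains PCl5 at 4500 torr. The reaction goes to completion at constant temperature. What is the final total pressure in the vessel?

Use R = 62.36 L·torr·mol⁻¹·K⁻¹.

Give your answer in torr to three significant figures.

Rigid vessel, constant T ⇒ P scales with total gas moles (1 → 2).
P_final = (2/1) × 4500 = 9000 torr

9000 torr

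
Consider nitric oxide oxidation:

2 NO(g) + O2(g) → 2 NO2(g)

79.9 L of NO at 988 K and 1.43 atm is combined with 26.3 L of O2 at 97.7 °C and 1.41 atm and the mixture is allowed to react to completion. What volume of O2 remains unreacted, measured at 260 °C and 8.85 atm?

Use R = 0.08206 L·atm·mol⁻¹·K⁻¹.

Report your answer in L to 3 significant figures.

n(NO) = PV/RT = (1.43 × 79.9) / (0.08206 × 988) = 1.409 mol
n(O2) = PV/RT = (1.41 × 26.3) / (0.08206 × 370.85) = 1.219 mol
For 1.409 mol NO, stoichiometry requires (1/2) × 1.409 = 0.7045 mol O2; 1.219 mol is available, so NO is limiting.
n(O2) consumed = (1/2) × 1.409 = 0.7045 mol; remaining = 1.219 − 0.7045 = 0.5145 mol
V(O2) = nRT/P = 0.5145 × 0.08206 × 533.15 / 8.85 = 2.543 L

2.54 L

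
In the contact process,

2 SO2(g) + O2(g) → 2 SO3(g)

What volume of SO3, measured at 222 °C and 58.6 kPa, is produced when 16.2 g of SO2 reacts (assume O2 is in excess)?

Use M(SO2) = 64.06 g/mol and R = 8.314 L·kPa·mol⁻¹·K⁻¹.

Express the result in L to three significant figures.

17.8 L

n(SO2) = 16.20 / 64.06 = 0.2529 mol
n(SO3) = (2/2) × 0.2529 = 0.2529 mol
V = nRT/P = 0.2529 × 8.314 × 495.15 / 58.6 = 17.77 L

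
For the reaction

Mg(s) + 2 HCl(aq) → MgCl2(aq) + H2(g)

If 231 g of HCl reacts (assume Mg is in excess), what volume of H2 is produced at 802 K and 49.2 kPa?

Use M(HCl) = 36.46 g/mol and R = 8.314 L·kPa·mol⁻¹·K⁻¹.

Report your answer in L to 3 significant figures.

n(HCl) = 231.0 / 36.46 = 6.336 mol
n(H2) = (1/2) × 6.336 = 3.168 mol
V = nRT/P = 3.168 × 8.314 × 802 / 49.2 = 429.3 L

429 L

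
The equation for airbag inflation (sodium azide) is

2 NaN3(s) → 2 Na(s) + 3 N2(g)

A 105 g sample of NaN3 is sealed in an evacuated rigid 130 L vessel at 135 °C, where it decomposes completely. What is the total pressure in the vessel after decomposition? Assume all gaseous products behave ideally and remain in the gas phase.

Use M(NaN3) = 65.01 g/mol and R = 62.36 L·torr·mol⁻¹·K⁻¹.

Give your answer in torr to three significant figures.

n(NaN3) = 105 / 65.01 = 1.615 mol
n(gas produced) = (3/2) × 1.615 = 2.422 mol
P = nRT/V = 2.422 × 62.36 × 408.15 / 130 = 474.2 torr

474 torr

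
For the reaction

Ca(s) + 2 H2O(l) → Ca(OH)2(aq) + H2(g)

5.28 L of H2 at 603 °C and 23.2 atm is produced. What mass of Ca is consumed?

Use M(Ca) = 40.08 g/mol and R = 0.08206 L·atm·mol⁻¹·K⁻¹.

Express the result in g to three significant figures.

68.3 g

n(H2) = PV/RT = (23.2 × 5.28) / (0.08206 × 876.15) = 1.704 mol
n(Ca) = (1/1) × 1.704 = 1.704 mol
m(Ca) = 1.704 × 40.08 = 68.30 g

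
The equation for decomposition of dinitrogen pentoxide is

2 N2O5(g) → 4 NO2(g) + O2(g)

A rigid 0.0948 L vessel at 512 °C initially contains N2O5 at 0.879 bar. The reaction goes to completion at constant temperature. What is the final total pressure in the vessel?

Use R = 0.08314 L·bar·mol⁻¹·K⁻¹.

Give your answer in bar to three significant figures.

At constant T and V, P ∝ n(gas): 2 mol gas → 5 mol gas.
P_final = (5/2) × 0.879 = 2.197 bar

2.20 bar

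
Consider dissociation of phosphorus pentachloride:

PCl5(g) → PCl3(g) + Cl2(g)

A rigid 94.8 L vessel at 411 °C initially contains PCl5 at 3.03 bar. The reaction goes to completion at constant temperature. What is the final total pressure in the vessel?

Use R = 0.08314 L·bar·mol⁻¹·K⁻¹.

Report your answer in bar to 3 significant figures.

6.06 bar

Rigid vessel, constant T ⇒ P scales with total gas moles (1 → 2).
P_final = (2/1) × 3.03 = 6.060 bar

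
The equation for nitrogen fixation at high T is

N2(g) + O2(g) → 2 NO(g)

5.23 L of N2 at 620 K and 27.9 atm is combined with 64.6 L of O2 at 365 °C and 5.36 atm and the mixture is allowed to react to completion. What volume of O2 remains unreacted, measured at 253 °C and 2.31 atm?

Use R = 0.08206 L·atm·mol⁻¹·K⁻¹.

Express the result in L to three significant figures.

70.0 L

n(N2) = PV/RT = (27.9 × 5.23) / (0.08206 × 620) = 2.868 mol
n(O2) = PV/RT = (5.36 × 64.6) / (0.08206 × 638.15) = 6.612 mol
For 2.868 mol N2, stoichiometry requires (1/1) × 2.868 = 2.868 mol O2; 6.612 mol is available, so N2 is limiting.
n(O2) consumed = (1/1) × 2.868 = 2.868 mol; remaining = 6.612 − 2.868 = 3.744 mol
V(O2) = nRT/P = 3.744 × 0.08206 × 526.15 / 2.31 = 69.98 L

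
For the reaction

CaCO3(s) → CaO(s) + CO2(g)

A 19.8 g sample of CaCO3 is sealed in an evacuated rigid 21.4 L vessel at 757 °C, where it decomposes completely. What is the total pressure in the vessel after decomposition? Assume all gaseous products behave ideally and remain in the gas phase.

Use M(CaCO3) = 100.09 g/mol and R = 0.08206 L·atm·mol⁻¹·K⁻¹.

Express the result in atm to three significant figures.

n(CaCO3) = 19.8 / 100.09 = 0.1978 mol
n(gas produced) = (1/1) × 0.1978 = 0.1978 mol
P = nRT/V = 0.1978 × 0.08206 × 1030.15 / 21.4 = 0.7813 atm

0.781 atm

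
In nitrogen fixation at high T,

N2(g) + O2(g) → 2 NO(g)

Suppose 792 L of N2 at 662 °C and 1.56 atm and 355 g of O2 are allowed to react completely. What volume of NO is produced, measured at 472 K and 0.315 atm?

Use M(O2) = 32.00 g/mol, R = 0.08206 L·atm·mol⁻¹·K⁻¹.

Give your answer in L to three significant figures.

n(N2) = PV/RT = (1.56 × 792) / (0.08206 × 935.15) = 16.10 mol
n(O2) = 355 / 32.00 = 11.09 mol
For 16.10 mol N2, stoichiometry requires (1/1) × 16.10 = 16.10 mol O2; 11.09 mol is available, so O2 is limiting.
n(NO) = (2/1) × 11.09 = 22.18 mol
V(NO) = nRT/P = 22.18 × 0.08206 × 472 / 0.315 = 2727 L

2730 L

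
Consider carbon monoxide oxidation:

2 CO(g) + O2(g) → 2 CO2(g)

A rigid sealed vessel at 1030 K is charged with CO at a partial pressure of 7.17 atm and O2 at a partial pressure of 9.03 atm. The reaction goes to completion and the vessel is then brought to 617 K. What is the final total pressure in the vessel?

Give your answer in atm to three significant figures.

7.56 atm

At constant V, partial pressures at 1030 K are proportional to moles, so apply stoichiometry directly to pressures.
P(O2) required for 7.17 atm of CO = (1/2) × 7.17 = 3.585 atm; available 9.03 atm, so CO is limiting.
P(O2) remaining = 9.03 − (1/2) × 7.17 = 5.445 atm
P(gaseous products) = (2)/2 × 7.17 = 7.170 atm
P_total at 1030 K = 5.445 + 7.170 = 12.62 atm
Scaling to 617 K: P = 12.62 × 617/1030 = 7.560 atm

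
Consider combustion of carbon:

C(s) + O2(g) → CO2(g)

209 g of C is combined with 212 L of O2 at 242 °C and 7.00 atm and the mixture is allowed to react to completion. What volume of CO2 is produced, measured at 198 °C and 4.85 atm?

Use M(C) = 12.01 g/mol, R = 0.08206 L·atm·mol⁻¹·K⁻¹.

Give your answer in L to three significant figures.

139 L

n(C) = 209 / 12.01 = 17.40 mol
n(O2) = PV/RT = (7.00 × 212) / (0.08206 × 515.15) = 35.10 mol
For 17.40 mol C, stoichiometry requires (1/1) × 17.40 = 17.40 mol O2; 35.10 mol is available, so C is limiting.
n(CO2) = (1/1) × 17.40 = 17.40 mol
V(CO2) = nRT/P = 17.40 × 0.08206 × 471.15 / 4.85 = 138.7 L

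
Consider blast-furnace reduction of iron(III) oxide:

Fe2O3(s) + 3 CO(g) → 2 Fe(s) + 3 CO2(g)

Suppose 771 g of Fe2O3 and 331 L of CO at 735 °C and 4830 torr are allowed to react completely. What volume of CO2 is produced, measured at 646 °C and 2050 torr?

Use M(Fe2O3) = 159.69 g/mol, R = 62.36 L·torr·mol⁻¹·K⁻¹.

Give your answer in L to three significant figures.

n(Fe2O3) = 771 / 159.69 = 4.828 mol
n(CO) = PV/RT = (4830 × 331) / (62.36 × 1008.15) = 25.43 mol
For 4.828 mol Fe2O3, stoichiometry requires (3/1) × 4.828 = 14.48 mol CO; 25.43 mol is available, so Fe2O3 is limiting.
n(CO2) = (3/1) × 4.828 = 14.48 mol
V(CO2) = nRT/P = 14.48 × 62.36 × 919.15 / 2050 = 404.9 L

405 L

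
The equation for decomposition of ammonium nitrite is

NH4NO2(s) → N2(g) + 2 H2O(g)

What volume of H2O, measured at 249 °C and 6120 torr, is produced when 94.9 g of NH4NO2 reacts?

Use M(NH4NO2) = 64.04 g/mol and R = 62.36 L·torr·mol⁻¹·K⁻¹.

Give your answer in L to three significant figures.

n(NH4NO2) = 94.90 / 64.04 = 1.482 mol
n(H2O) = (2/1) × 1.482 = 2.964 mol
V = nRT/P = 2.964 × 62.36 × 522.15 / 6120 = 15.77 L

15.8 L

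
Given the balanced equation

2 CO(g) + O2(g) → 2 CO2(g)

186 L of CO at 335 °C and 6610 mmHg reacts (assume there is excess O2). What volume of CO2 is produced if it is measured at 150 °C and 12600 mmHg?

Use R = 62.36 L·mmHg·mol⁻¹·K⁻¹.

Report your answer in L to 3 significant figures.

n(CO) = PV/RT = (6610 × 186) / (62.36 × 608.15) = 32.42 mol
n(CO2) = (2/2) × 32.42 = 32.42 mol
V = nRT/P = 32.42 × 62.36 × 423.15 / 12600 = 67.90 L

67.9 L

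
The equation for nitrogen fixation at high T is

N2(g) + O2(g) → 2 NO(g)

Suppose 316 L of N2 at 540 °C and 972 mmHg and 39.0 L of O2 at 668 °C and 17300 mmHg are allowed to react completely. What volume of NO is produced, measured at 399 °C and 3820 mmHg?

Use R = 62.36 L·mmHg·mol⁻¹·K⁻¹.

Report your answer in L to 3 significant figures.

n(N2) = PV/RT = (972 × 316) / (62.36 × 813.15) = 6.057 mol
n(O2) = PV/RT = (17300 × 39.0) / (62.36 × 941.15) = 11.50 mol
For 6.057 mol N2, stoichiometry requires (1/1) × 6.057 = 6.057 mol O2; 11.50 mol is available, so N2 is limiting.
n(NO) = (2/1) × 6.057 = 12.11 mol
V(NO) = nRT/P = 12.11 × 62.36 × 672.15 / 3820 = 132.9 L

133 L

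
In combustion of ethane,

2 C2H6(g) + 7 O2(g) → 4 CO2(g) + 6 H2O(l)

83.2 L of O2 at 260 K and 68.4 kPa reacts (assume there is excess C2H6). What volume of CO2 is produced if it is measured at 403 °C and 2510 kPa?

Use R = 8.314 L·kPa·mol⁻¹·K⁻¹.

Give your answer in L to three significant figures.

3.37 L

n(O2) = PV/RT = (68.4 × 83.2) / (8.314 × 260) = 2.633 mol
n(CO2) = (4/7) × 2.633 = 1.505 mol
V = nRT/P = 1.505 × 8.314 × 676.15 / 2510 = 3.371 L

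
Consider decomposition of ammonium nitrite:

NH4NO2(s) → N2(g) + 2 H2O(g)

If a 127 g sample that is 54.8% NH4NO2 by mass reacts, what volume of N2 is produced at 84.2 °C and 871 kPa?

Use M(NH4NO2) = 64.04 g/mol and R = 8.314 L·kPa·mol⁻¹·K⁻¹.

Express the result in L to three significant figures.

3.71 L

mass of NH4NO2 = 127 × 54.8/100 = 69.60 g
n(NH4NO2) = 69.60 / 64.04 = 1.087 mol
n(N2) = (1/1) × 1.087 = 1.087 mol
V = nRT/P = 1.087 × 8.314 × 357.35 / 871 = 3.708 L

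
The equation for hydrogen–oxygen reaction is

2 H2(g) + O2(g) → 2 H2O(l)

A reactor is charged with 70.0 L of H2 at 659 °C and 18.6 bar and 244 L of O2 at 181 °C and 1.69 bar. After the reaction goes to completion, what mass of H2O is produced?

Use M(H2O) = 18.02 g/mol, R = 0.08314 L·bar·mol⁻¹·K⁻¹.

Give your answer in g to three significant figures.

303 g

n(H2) = PV/RT = (18.6 × 70.0) / (0.08314 × 932.15) = 16.80 mol
n(O2) = PV/RT = (1.69 × 244) / (0.08314 × 454.15) = 10.92 mol
For 16.80 mol H2, stoichiometry requires (1/2) × 16.80 = 8.400 mol O2; 10.92 mol is available, so H2 is limiting.
n(H2O) = (2/2) × 16.80 = 16.80 mol
m(H2O) = 16.80 × 18.02 = 302.7 g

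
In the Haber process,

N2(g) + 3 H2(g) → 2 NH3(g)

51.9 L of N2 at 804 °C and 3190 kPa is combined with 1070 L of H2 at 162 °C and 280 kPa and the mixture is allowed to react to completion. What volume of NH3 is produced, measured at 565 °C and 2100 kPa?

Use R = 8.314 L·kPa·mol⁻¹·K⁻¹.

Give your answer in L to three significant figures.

n(N2) = PV/RT = (3190 × 51.9) / (8.314 × 1077.15) = 18.49 mol
n(H2) = PV/RT = (280 × 1070) / (8.314 × 435.15) = 82.81 mol
For 18.49 mol N2, stoichiometry requires (3/1) × 18.49 = 55.47 mol H2; 82.81 mol is available, so N2 is limiting.
n(NH3) = (2/1) × 18.49 = 36.98 mol
V(NH3) = nRT/P = 36.98 × 8.314 × 838.15 / 2100 = 122.7 L

123 L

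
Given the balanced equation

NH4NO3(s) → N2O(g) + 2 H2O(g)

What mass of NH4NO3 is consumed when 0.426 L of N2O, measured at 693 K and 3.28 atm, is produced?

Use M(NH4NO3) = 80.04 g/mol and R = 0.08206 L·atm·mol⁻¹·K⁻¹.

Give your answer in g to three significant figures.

1.97 g

n(N2O) = PV/RT = (3.28 × 0.426) / (0.08206 × 693) = 0.02457 mol
n(NH4NO3) = (1/1) × 0.02457 = 0.02457 mol
m(NH4NO3) = 0.02457 × 80.04 = 1.967 g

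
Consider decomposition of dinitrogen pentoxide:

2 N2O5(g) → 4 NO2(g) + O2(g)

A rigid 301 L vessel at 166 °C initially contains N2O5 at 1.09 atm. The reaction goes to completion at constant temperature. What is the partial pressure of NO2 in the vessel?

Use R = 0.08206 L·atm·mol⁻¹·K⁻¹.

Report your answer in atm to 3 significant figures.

n(N2O5)₀ = PV/RT = (1.09 × 301) / (0.08206 × 439.15) = 9.104 mol
n(NO2) = (4/2) × 9.104 = 18.21 mol
P(NO2) = nRT/V = 18.21 × 0.08206 × 439.15 / 301 = 2.180 atm

2.18 atm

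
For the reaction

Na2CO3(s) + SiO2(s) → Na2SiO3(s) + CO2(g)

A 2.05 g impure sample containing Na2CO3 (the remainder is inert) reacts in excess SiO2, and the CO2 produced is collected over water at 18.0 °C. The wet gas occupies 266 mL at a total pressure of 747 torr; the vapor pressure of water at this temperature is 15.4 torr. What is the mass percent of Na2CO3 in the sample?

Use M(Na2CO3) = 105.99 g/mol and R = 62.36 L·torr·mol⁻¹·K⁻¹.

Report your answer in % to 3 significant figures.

55.4 %

P(CO2) = 747 − 15.4 = 731.6 torr
n(CO2) = PV/RT = (731.6 × 0.2660) / (62.36 × 291.15) = 0.01072 mol
n(Na2CO3) = (1/1) × 0.01072 = 0.01072 mol
m(Na2CO3) = 0.01072 × 105.99 = 1.136 g
%Na2CO3 = 1.136 / 2.05 × 100 = 55.41%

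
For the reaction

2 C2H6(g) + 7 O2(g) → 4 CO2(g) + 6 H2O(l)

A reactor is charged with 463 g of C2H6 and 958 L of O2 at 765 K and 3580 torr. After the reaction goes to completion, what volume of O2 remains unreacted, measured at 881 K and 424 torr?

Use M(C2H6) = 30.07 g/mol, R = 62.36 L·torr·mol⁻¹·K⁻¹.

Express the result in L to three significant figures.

n(C2H6) = 463 / 30.07 = 15.40 mol
n(O2) = PV/RT = (3580 × 958) / (62.36 × 765) = 71.89 mol
For 15.40 mol C2H6, stoichiometry requires (7/2) × 15.40 = 53.90 mol O2; 71.89 mol is available, so C2H6 is limiting.
n(O2) consumed = (7/2) × 15.40 = 53.90 mol; remaining = 71.89 − 53.90 = 17.99 mol
V(O2) = nRT/P = 17.99 × 62.36 × 881 / 424 = 2331 L

2330 L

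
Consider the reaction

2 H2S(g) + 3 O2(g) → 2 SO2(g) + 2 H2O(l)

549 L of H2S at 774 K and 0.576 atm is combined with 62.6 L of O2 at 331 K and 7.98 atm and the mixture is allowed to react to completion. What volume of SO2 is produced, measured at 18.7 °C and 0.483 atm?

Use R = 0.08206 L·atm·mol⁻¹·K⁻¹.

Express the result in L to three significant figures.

247 L

n(H2S) = PV/RT = (0.576 × 549) / (0.08206 × 774) = 4.979 mol
n(O2) = PV/RT = (7.98 × 62.6) / (0.08206 × 331) = 18.39 mol
For 4.979 mol H2S, stoichiometry requires (3/2) × 4.979 = 7.469 mol O2; 18.39 mol is available, so H2S is limiting.
n(SO2) = (2/2) × 4.979 = 4.979 mol
V(SO2) = nRT/P = 4.979 × 0.08206 × 291.85 / 0.483 = 246.9 L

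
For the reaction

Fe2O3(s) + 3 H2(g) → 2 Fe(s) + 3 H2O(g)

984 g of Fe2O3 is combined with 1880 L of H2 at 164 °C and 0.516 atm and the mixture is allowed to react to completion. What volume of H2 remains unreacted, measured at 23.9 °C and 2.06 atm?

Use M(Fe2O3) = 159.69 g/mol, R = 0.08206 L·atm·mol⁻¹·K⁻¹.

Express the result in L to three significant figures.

n(Fe2O3) = 984 / 159.69 = 6.162 mol
n(H2) = PV/RT = (0.516 × 1880) / (0.08206 × 437.15) = 27.04 mol
For 6.162 mol Fe2O3, stoichiometry requires (3/1) × 6.162 = 18.49 mol H2; 27.04 mol is available, so Fe2O3 is limiting.
n(H2) consumed = (3/1) × 6.162 = 18.49 mol; remaining = 27.04 − 18.49 = 8.550 mol
V(H2) = nRT/P = 8.550 × 0.08206 × 297.05 / 2.06 = 101.2 L

101 L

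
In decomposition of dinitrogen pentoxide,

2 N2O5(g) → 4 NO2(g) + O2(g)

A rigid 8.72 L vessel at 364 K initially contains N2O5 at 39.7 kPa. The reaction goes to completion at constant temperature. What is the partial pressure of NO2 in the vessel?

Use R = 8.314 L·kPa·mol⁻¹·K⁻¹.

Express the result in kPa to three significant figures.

n(N2O5)₀ = PV/RT = (39.7 × 8.72) / (8.314 × 364) = 0.1144 mol
n(NO2) = (4/2) × 0.1144 = 0.2288 mol
P(NO2) = nRT/V = 0.2288 × 8.314 × 364 / 8.72 = 79.41 kPa

79.4 kPa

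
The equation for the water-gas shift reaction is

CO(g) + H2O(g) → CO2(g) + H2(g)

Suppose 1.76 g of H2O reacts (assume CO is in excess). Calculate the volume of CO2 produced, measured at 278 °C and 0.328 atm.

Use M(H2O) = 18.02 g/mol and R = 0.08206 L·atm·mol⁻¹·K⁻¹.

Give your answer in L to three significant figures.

n(H2O) = 1.760 / 18.02 = 0.09767 mol
n(CO2) = (1/1) × 0.09767 = 0.09767 mol
V = nRT/P = 0.09767 × 0.08206 × 551.15 / 0.328 = 13.47 L

13.5 L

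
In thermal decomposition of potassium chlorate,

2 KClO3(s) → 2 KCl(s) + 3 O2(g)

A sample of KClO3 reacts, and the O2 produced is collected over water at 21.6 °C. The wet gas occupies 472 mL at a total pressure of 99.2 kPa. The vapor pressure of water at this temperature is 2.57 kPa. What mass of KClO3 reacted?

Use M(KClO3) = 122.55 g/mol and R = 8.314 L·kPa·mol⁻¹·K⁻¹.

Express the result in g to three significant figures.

P(O2) = 99.2 − 2.57 = 96.63 kPa
n(O2) = PV/RT = (96.63 × 0.4720) / (8.314 × 294.75) = 0.01861 mol
n(KClO3) = (2/3) × 0.01861 = 0.01241 mol
m(KClO3) = 0.01241 × 122.55 = 1.521 g

1.52 g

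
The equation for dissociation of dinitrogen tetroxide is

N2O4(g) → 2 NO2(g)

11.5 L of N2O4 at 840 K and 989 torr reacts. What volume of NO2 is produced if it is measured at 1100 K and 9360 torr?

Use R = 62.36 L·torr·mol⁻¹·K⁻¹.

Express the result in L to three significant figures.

n(N2O4) = PV/RT = (989 × 11.5) / (62.36 × 840) = 0.2171 mol
n(NO2) = (2/1) × 0.2171 = 0.4342 mol
V = nRT/P = 0.4342 × 62.36 × 1100 / 9360 = 3.182 L

3.18 L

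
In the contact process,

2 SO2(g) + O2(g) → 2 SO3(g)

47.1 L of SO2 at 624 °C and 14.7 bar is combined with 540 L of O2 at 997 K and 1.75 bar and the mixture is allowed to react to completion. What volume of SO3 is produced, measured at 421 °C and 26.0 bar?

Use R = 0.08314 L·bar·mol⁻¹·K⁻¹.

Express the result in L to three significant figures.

20.6 L

n(SO2) = PV/RT = (14.7 × 47.1) / (0.08314 × 897.15) = 9.282 mol
n(O2) = PV/RT = (1.75 × 540) / (0.08314 × 997) = 11.40 mol
For 9.282 mol SO2, stoichiometry requires (1/2) × 9.282 = 4.641 mol O2; 11.40 mol is available, so SO2 is limiting.
n(SO3) = (2/2) × 9.282 = 9.282 mol
V(SO3) = nRT/P = 9.282 × 0.08314 × 694.15 / 26.0 = 20.60 L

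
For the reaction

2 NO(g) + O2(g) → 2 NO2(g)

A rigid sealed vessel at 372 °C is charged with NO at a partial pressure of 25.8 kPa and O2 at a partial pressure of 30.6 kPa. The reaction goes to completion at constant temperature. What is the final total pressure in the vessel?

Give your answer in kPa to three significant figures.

43.5 kPa

Because the vessel is rigid and T is held at 372 °C, work the stoichiometry in partial pressures (P_i = n_iRT/V).
P(O2) required for 25.8 kPa of NO = (1/2) × 25.8 = 12.90 kPa; available 30.6 kPa, so NO is limiting.
P(O2) remaining = 30.6 − (1/2) × 25.8 = 17.70 kPa
P(gaseous products) = (2)/2 × 25.8 = 25.80 kPa
P_total at 372 °C = 17.70 + 25.80 = 43.50 kPa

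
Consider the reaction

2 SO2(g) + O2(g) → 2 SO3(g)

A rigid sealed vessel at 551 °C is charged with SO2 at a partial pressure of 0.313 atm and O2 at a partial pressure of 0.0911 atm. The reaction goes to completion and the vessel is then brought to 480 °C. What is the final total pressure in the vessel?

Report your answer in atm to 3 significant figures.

0.286 atm

At constant V, partial pressures at 551 °C are proportional to moles, so apply stoichiometry directly to pressures.
P(O2) required for 0.313 atm of SO2 = (1/2) × 0.313 = 0.1565 atm; available 0.0911 atm, so O2 is limiting.
P(SO2) remaining = 0.313 − (2/1) × 0.0911 = 0.1308 atm
P(gaseous products) = (2)/1 × 0.0911 = 0.1822 atm
P_total at 551 °C = 0.1308 + 0.1822 = 0.3130 atm
Scaling to 480 °C: P = 0.3130 × 753.15/824.15 = 0.2860 atm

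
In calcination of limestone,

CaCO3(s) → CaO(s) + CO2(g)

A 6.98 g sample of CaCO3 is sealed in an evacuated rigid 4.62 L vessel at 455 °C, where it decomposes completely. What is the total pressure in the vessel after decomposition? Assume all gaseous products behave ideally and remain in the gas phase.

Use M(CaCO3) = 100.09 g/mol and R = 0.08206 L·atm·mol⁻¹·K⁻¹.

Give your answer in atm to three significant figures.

0.902 atm

n(CaCO3) = 6.98 / 100.09 = 0.06974 mol
n(gas produced) = (1/1) × 0.06974 = 0.06974 mol
P = nRT/V = 0.06974 × 0.08206 × 728.15 / 4.62 = 0.9020 atm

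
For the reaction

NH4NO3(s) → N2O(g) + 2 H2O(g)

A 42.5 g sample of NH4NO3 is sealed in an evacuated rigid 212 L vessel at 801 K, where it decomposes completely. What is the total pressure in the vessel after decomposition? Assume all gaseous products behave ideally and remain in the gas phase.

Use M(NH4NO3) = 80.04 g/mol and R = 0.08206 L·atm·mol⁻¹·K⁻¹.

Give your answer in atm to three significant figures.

n(NH4NO3) = 42.5 / 80.04 = 0.5310 mol
n(gas produced) = (3/1) × 0.5310 = 1.593 mol
P = nRT/V = 1.593 × 0.08206 × 801 / 212 = 0.4939 atm

0.494 atm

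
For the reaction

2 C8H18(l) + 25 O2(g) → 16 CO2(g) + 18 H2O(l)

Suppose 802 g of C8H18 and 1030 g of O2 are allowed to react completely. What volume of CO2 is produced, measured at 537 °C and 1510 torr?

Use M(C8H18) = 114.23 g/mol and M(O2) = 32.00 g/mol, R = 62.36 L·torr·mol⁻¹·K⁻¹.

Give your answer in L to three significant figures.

689 L

n(C8H18) = 802 / 114.23 = 7.021 mol
n(O2) = 1030 / 32.00 = 32.19 mol
For 7.021 mol C8H18, stoichiometry requires (25/2) × 7.021 = 87.76 mol O2; 32.19 mol is available, so O2 is limiting.
n(CO2) = (16/25) × 32.19 = 20.60 mol
V(CO2) = nRT/P = 20.60 × 62.36 × 810.15 / 1510 = 689.2 L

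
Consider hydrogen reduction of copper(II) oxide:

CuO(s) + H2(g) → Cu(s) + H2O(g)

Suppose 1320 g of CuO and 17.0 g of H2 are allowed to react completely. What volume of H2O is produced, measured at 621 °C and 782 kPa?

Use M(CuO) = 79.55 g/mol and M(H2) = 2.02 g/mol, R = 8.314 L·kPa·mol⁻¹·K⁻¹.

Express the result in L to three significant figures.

n(CuO) = 1320 / 79.55 = 16.59 mol
n(H2) = 17.0 / 2.02 = 8.416 mol
For 16.59 mol CuO, stoichiometry requires (1/1) × 16.59 = 16.59 mol H2; 8.416 mol is available, so H2 is limiting.
n(H2O) = (1/1) × 8.416 = 8.416 mol
V(H2O) = nRT/P = 8.416 × 8.314 × 894.15 / 782 = 80.01 L

80.0 L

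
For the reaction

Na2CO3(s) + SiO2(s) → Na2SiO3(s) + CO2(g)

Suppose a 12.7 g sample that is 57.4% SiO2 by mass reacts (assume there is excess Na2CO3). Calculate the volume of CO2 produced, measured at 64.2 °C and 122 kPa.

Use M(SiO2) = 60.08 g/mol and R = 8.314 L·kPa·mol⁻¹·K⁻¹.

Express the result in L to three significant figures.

2.79 L

mass of SiO2 = 12.7 × 57.4/100 = 7.290 g
n(SiO2) = 7.290 / 60.08 = 0.1213 mol
n(CO2) = (1/1) × 0.1213 = 0.1213 mol
V = nRT/P = 0.1213 × 8.314 × 337.35 / 122 = 2.789 L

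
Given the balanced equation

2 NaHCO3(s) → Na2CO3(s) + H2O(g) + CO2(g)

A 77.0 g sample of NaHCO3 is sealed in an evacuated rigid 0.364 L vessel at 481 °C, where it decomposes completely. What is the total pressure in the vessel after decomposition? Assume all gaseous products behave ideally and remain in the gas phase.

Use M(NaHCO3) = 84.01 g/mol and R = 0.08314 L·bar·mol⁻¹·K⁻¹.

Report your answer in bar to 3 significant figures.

n(NaHCO3) = 77.0 / 84.01 = 0.9166 mol
n(gas produced) = (2/2) × 0.9166 = 0.9166 mol
P = nRT/V = 0.9166 × 0.08314 × 754.15 / 0.364 = 157.9 bar

158 bar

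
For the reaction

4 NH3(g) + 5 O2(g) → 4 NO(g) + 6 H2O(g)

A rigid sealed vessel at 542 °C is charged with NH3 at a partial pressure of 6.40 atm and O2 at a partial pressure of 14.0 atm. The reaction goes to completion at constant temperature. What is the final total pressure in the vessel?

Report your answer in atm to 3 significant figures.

22.0 atm

With V and T fixed, P_i ∝ n_i, so the mole ratios apply directly to partial pressures at 542 °C.
P(O2) required for 6.40 atm of NH3 = (5/4) × 6.40 = 8.000 atm; available 14.0 atm, so NH3 is limiting.
P(O2) remaining = 14.0 − (5/4) × 6.40 = 6.000 atm
P(gaseous products) = (4+6)/4 × 6.40 = 16.00 atm
P_total at 542 °C = 6.000 + 16.00 = 22.00 atm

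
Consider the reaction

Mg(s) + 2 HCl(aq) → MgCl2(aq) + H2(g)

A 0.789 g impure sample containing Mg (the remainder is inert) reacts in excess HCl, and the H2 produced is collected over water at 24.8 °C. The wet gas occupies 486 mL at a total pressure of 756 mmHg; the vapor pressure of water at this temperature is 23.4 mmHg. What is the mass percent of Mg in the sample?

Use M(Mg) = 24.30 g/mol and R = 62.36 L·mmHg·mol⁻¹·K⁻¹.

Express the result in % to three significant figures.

59.0 %

P(H2) = 756 − 23.4 = 732.6 mmHg
n(H2) = PV/RT = (732.6 × 0.4860) / (62.36 × 297.95) = 0.01916 mol
n(Mg) = (1/1) × 0.01916 = 0.01916 mol
m(Mg) = 0.01916 × 24.30 = 0.4656 g
%Mg = 0.4656 / 0.789 × 100 = 59.01%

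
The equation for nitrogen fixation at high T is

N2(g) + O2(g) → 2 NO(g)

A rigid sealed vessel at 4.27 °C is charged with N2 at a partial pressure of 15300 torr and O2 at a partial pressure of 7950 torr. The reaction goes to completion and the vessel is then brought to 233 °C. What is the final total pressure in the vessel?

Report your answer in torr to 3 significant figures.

At constant V, partial pressures at 4.27 °C are proportional to moles, so apply stoichiometry directly to pressures.
P(O2) required for 15300 torr of N2 = (1/1) × 15300 = 15300 torr; available 7950 torr, so O2 is limiting.
P(N2) remaining = 15300 − (1/1) × 7950 = 7350 torr
P(gaseous products) = (2)/1 × 7950 = 15900 torr
P_total at 4.27 °C = 7350 + 15900 = 23250 torr
Scaling to 233 °C: P = 23250 × 506.15/277.42 = 42420 torr

42400 torr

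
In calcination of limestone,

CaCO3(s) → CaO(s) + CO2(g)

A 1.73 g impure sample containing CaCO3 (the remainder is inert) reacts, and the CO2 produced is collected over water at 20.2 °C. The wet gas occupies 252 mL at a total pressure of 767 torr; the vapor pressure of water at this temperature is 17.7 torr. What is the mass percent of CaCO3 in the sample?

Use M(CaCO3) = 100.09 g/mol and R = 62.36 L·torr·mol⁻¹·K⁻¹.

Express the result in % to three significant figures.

59.7 %

P(CO2) = 767 − 17.7 = 749.3 torr
n(CO2) = PV/RT = (749.3 × 0.2520) / (62.36 × 293.35) = 0.01032 mol
n(CaCO3) = (1/1) × 0.01032 = 0.01032 mol
m(CaCO3) = 0.01032 × 100.09 = 1.033 g
%CaCO3 = 1.033 / 1.73 × 100 = 59.71%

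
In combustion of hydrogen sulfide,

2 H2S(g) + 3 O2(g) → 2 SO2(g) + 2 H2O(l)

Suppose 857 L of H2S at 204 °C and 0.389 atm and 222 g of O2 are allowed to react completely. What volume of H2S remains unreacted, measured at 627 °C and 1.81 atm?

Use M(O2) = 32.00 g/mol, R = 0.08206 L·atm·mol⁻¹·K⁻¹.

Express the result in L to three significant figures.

159 L

n(H2S) = PV/RT = (0.389 × 857) / (0.08206 × 477.15) = 8.514 mol
n(O2) = 222 / 32.00 = 6.938 mol
For 8.514 mol H2S, stoichiometry requires (3/2) × 8.514 = 12.77 mol O2; 6.938 mol is available, so O2 is limiting.
n(H2S) consumed = (2/3) × 6.938 = 4.625 mol; remaining = 8.514 − 4.625 = 3.889 mol
V(H2S) = nRT/P = 3.889 × 0.08206 × 900.15 / 1.81 = 158.7 L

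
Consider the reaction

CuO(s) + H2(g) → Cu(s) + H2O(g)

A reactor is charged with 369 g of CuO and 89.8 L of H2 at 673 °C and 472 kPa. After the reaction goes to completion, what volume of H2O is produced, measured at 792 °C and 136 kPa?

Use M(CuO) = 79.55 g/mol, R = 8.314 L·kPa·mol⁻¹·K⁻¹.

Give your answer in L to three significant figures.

302 L

n(CuO) = 369 / 79.55 = 4.639 mol
n(H2) = PV/RT = (472 × 89.8) / (8.314 × 946.15) = 5.388 mol
For 4.639 mol CuO, stoichiometry requires (1/1) × 4.639 = 4.639 mol H2; 5.388 mol is available, so CuO is limiting.
n(H2O) = (1/1) × 4.639 = 4.639 mol
V(H2O) = nRT/P = 4.639 × 8.314 × 1065.15 / 136 = 302.1 L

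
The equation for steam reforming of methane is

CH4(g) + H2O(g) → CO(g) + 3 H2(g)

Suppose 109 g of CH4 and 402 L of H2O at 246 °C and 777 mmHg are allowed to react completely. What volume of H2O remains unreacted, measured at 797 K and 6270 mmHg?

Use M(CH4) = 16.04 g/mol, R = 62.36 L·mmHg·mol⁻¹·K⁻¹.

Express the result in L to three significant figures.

22.6 L

n(CH4) = 109 / 16.04 = 6.796 mol
n(H2O) = PV/RT = (777 × 402) / (62.36 × 519.15) = 9.648 mol
For 6.796 mol CH4, stoichiometry requires (1/1) × 6.796 = 6.796 mol H2O; 9.648 mol is available, so CH4 is limiting.
n(H2O) consumed = (1/1) × 6.796 = 6.796 mol; remaining = 9.648 − 6.796 = 2.852 mol
V(H2O) = nRT/P = 2.852 × 62.36 × 797 / 6270 = 22.61 L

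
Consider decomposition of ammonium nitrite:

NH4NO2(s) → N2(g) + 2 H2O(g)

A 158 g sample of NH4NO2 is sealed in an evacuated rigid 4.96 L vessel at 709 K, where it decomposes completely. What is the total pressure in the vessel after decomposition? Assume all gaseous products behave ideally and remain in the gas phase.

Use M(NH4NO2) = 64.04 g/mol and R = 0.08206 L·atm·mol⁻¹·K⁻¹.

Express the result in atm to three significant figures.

86.8 atm

n(NH4NO2) = 158 / 64.04 = 2.467 mol
n(gas produced) = (3/1) × 2.467 = 7.401 mol
P = nRT/V = 7.401 × 0.08206 × 709 / 4.96 = 86.81 atm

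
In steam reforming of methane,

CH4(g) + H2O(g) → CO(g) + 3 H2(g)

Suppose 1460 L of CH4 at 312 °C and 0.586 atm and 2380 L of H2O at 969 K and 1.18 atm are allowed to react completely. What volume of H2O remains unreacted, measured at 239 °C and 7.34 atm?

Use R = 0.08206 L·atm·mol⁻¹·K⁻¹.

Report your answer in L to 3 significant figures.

n(CH4) = PV/RT = (0.586 × 1460) / (0.08206 × 585.15) = 17.82 mol
n(H2O) = PV/RT = (1.18 × 2380) / (0.08206 × 969) = 35.32 mol
For 17.82 mol CH4, stoichiometry requires (1/1) × 17.82 = 17.82 mol H2O; 35.32 mol is available, so CH4 is limiting.
n(H2O) consumed = (1/1) × 17.82 = 17.82 mol; remaining = 35.32 − 17.82 = 17.50 mol
V(H2O) = nRT/P = 17.50 × 0.08206 × 512.15 / 7.34 = 100.2 L

100 L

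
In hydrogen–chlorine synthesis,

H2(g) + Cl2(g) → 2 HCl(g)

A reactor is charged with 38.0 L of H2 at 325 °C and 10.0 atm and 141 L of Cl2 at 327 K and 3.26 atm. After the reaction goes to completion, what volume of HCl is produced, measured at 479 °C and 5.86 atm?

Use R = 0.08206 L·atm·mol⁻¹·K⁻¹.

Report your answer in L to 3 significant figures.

163 L

n(H2) = PV/RT = (10.0 × 38.0) / (0.08206 × 598.15) = 7.742 mol
n(Cl2) = PV/RT = (3.26 × 141) / (0.08206 × 327) = 17.13 mol
For 7.742 mol H2, stoichiometry requires (1/1) × 7.742 = 7.742 mol Cl2; 17.13 mol is available, so H2 is limiting.
n(HCl) = (2/1) × 7.742 = 15.48 mol
V(HCl) = nRT/P = 15.48 × 0.08206 × 752.15 / 5.86 = 163.0 L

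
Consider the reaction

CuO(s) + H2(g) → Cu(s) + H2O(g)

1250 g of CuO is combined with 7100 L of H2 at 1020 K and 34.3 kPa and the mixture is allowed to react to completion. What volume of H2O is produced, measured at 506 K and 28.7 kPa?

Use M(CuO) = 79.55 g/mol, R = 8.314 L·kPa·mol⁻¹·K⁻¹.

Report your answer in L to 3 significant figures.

n(CuO) = 1250 / 79.55 = 15.71 mol
n(H2) = PV/RT = (34.3 × 7100) / (8.314 × 1020) = 28.72 mol
For 15.71 mol CuO, stoichiometry requires (1/1) × 15.71 = 15.71 mol H2; 28.72 mol is available, so CuO is limiting.
n(H2O) = (1/1) × 15.71 = 15.71 mol
V(H2O) = nRT/P = 15.71 × 8.314 × 506 / 28.7 = 2303 L

2300 L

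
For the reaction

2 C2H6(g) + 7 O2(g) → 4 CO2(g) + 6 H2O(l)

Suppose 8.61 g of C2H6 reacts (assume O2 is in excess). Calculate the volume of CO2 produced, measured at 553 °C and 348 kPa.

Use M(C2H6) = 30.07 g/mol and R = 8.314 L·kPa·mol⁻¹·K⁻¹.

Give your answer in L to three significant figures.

11.3 L

n(C2H6) = 8.610 / 30.07 = 0.2863 mol
n(CO2) = (4/2) × 0.2863 = 0.5726 mol
V = nRT/P = 0.5726 × 8.314 × 826.15 / 348 = 11.30 L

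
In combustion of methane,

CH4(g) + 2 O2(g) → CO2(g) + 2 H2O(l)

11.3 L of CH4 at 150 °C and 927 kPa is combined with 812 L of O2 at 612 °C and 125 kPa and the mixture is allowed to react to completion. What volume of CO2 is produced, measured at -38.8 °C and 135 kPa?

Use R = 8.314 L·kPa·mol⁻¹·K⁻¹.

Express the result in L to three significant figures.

n(CH4) = PV/RT = (927 × 11.3) / (8.314 × 423.15) = 2.978 mol
n(O2) = PV/RT = (125 × 812) / (8.314 × 885.15) = 13.79 mol
For 2.978 mol CH4, stoichiometry requires (2/1) × 2.978 = 5.956 mol O2; 13.79 mol is available, so CH4 is limiting.
n(CO2) = (1/1) × 2.978 = 2.978 mol
V(CO2) = nRT/P = 2.978 × 8.314 × 234.35 / 135 = 42.98 L

43.0 L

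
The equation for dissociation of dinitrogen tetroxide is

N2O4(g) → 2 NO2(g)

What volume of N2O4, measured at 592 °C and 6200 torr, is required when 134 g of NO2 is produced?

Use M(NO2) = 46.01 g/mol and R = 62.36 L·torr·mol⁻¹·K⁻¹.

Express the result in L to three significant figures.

12.7 L

n(NO2) = 134.0 / 46.01 = 2.912 mol
n(N2O4) = (1/2) × 2.912 = 1.456 mol
V = nRT/P = 1.456 × 62.36 × 865.15 / 6200 = 12.67 L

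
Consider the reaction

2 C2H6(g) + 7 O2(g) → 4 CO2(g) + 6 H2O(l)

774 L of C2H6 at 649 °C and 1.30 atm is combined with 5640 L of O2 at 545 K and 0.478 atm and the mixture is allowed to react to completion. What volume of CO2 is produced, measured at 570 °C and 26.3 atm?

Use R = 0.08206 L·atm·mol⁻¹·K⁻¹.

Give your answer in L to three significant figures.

70.0 L

n(C2H6) = PV/RT = (1.30 × 774) / (0.08206 × 922.15) = 13.30 mol
n(O2) = PV/RT = (0.478 × 5640) / (0.08206 × 545) = 60.28 mol
For 13.30 mol C2H6, stoichiometry requires (7/2) × 13.30 = 46.55 mol O2; 60.28 mol is available, so C2H6 is limiting.
n(CO2) = (4/2) × 13.30 = 26.60 mol
V(CO2) = nRT/P = 26.60 × 0.08206 × 843.15 / 26.3 = 69.98 L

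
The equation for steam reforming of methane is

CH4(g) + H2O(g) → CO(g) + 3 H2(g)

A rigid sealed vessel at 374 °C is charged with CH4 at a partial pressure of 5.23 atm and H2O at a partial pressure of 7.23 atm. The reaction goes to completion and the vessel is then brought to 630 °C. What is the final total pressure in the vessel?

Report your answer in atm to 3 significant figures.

With V and T fixed, P_i ∝ n_i, so the mole ratios apply directly to partial pressures at 374 °C.
P(H2O) required for 5.23 atm of CH4 = (1/1) × 5.23 = 5.230 atm; available 7.23 atm, so CH4 is limiting.
P(H2O) remaining = 7.23 − (1/1) × 5.23 = 2.000 atm
P(gaseous products) = (1+3)/1 × 5.23 = 20.92 atm
P_total at 374 °C = 2.000 + 20.92 = 22.92 atm
Scaling to 630 °C: P = 22.92 × 903.15/647.15 = 31.99 atm

32.0 atm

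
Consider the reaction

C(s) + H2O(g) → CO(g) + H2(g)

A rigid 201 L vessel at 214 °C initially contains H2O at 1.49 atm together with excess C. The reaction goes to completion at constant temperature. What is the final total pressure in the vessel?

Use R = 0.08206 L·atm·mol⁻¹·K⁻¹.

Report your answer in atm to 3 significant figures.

2.98 atm

Rigid vessel, constant T ⇒ P scales with total gas moles (1 → 2).
P_final = (2/1) × 1.49 = 2.980 atm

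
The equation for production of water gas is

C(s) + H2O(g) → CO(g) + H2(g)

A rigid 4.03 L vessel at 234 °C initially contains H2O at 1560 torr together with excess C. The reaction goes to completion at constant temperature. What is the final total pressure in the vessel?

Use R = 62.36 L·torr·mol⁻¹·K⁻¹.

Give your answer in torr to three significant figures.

Rigid vessel, constant T ⇒ P scales with total gas moles (1 → 2).
P_final = (2/1) × 1560 = 3120 torr

3120 torr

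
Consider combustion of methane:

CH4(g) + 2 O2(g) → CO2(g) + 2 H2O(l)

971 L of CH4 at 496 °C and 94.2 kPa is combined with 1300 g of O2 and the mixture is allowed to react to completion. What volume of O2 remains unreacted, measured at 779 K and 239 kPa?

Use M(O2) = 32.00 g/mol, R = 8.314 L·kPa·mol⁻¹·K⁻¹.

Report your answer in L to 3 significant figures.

n(CH4) = PV/RT = (94.2 × 971) / (8.314 × 769.15) = 14.30 mol
n(O2) = 1300 / 32.00 = 40.62 mol
For 14.30 mol CH4, stoichiometry requires (2/1) × 14.30 = 28.60 mol O2; 40.62 mol is available, so CH4 is limiting.
n(O2) consumed = (2/1) × 14.30 = 28.60 mol; remaining = 40.62 − 28.60 = 12.02 mol
V(O2) = nRT/P = 12.02 × 8.314 × 779 / 239 = 325.7 L

326 L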